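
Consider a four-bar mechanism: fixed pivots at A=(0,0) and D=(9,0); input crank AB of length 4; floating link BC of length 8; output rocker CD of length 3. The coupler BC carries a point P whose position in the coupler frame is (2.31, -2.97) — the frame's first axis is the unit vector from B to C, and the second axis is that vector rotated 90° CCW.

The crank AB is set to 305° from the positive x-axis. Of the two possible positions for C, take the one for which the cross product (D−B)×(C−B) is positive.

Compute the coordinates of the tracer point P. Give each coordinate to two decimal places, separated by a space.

A=(0,0), D=(9.00,0)
B = A + 4.00·(cos305°, sin305°) = (2.2943, -3.2766)
|BD| = 7.4634
circle(B,8.00) ∩ circle(D,3.00): a=7.4163, h=2.9996
  candidates: C₊=(7.6408,2.6744) cross=22.387; C₋=(10.2746,-2.7158) cross=-22.387
  mode + wants cross > 0 → take C=(7.6408,2.6744) (cross=22.387)
ex = (C−B)/|BC| = (0.6683,0.7439); ey = (-0.7439,0.6683)
P = B + 2.31·ex + -2.97·ey = (6.0474,-3.5431)

6.05 -3.54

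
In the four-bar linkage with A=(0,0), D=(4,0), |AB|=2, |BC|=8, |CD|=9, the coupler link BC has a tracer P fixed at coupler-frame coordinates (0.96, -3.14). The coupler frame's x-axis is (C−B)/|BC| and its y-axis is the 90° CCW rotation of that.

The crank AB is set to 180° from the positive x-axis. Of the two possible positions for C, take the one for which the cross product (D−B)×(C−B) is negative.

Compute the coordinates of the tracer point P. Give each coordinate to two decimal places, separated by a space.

-4.89 -1.56

A=(0,0), D=(4.00,0)
B = A + 2.00·(cos180°, sin180°) = (-2.0000, 0.0000)
|BD| = 6.0000
circle(B,8.00) ∩ circle(D,9.00): a=1.5833, h=7.8418
  candidates: C₊=(-0.4167,7.8418) cross=47.051; C₋=(-0.4167,-7.8418) cross=-47.051
  mode - wants cross < 0 → take C=(-0.4167,-7.8418) (cross=-47.051)
ex = (C−B)/|BC| = (0.1979,-0.9802); ey = (0.9802,0.1979)
P = B + 0.96·ex + -3.14·ey = (-4.8879,-1.5625)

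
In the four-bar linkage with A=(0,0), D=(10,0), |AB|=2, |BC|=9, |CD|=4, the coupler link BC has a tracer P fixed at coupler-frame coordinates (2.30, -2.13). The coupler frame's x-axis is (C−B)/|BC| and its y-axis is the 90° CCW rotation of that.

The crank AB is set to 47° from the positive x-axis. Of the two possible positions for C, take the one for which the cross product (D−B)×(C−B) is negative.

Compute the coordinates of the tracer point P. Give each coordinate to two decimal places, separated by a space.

1.99 -1.61

A=(0,0), D=(10.00,0)
B = A + 2.00·(cos47°, sin47°) = (1.3640, 1.4627)
|BD| = 8.7590
circle(B,9.00) ∩ circle(D,4.00): a=8.0900, h=3.9437
  candidates: C₊=(9.9989,4.0000) cross=34.542; C₋=(8.6818,-3.7766) cross=-34.542
  mode - wants cross < 0 → take C=(8.6818,-3.7766) (cross=-34.542)
ex = (C−B)/|BC| = (0.8131,-0.5821); ey = (0.5821,0.8131)
P = B + 2.30·ex + -2.13·ey = (1.9941,-1.6081)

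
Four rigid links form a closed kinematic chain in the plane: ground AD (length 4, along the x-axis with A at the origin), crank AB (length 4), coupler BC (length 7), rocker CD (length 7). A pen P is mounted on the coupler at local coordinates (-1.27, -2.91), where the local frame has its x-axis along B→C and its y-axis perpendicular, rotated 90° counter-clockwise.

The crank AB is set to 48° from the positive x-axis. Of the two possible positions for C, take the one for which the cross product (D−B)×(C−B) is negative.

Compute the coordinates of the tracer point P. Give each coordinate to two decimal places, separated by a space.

1.92 6.06

A=(0,0), D=(4.00,0)
B = A + 4.00·(cos48°, sin48°) = (2.6765, 2.9726)
|BD| = 3.2539
circle(B,7.00) ∩ circle(D,7.00): a=1.6269, h=6.8083
  candidates: C₊=(9.5580,4.2555) cross=22.154; C₋=(-2.8814,-1.2829) cross=-22.154
  mode - wants cross < 0 → take C=(-2.8814,-1.2829) (cross=-22.154)
ex = (C−B)/|BC| = (-0.7940,-0.6079); ey = (0.6079,-0.7940)
P = B + -1.27·ex + -2.91·ey = (1.9158,6.0552)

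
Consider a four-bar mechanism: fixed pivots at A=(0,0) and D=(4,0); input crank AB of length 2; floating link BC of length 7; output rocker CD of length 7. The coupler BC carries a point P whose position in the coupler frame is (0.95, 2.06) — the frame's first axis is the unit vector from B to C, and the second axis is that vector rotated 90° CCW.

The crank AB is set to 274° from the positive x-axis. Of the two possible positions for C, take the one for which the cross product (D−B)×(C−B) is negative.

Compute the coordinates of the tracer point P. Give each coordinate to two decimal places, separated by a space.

2.26 -1.19

A=(0,0), D=(4.00,0)
B = A + 2.00·(cos274°, sin274°) = (0.1395, -1.9951)
|BD| = 4.3456
circle(B,7.00) ∩ circle(D,7.00): a=2.1728, h=6.6542
  candidates: C₊=(-0.9853,4.9139) cross=28.916; C₋=(5.1248,-6.9090) cross=-28.916
  mode - wants cross < 0 → take C=(5.1248,-6.9090) (cross=-28.916)
ex = (C−B)/|BC| = (0.7122,-0.7020); ey = (0.7020,0.7122)
P = B + 0.95·ex + 2.06·ey = (2.2622,-1.1949)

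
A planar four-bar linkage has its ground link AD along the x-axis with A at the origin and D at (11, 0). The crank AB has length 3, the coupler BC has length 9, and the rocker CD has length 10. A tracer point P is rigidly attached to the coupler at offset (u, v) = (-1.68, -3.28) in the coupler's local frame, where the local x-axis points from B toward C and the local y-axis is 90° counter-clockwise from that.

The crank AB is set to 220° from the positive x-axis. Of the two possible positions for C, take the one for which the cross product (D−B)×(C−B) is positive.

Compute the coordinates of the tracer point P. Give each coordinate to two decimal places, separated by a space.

-0.50 -5.14

A=(0,0), D=(11.00,0)
B = A + 3.00·(cos220°, sin220°) = (-2.2981, -1.9284)
|BD| = 13.4372
circle(B,9.00) ∩ circle(D,10.00): a=6.0116, h=6.6978
  candidates: C₊=(2.6901,5.5628) cross=90.000; C₋=(4.6125,-7.6941) cross=-90.000
  mode + wants cross > 0 → take C=(2.6901,5.5628) (cross=90.000)
ex = (C−B)/|BC| = (0.5542,0.8324); ey = (-0.8324,0.5542)
P = B + -1.68·ex + -3.28·ey = (-0.4991,-5.1446)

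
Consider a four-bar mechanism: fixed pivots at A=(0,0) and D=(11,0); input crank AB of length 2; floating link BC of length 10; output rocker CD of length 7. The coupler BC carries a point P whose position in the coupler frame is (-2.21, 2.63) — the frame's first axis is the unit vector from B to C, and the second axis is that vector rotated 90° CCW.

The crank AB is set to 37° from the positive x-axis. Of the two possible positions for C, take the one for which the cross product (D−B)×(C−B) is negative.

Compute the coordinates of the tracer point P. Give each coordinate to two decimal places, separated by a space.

2.15 4.59

A=(0,0), D=(11.00,0)
B = A + 2.00·(cos37°, sin37°) = (1.5973, 1.2036)
|BD| = 9.4795
circle(B,10.00) ∩ circle(D,7.00): a=7.4298, h=6.6932
  candidates: C₊=(9.8167,6.8993) cross=63.448; C₋=(8.1170,-6.3788) cross=-63.448
  mode - wants cross < 0 → take C=(8.1170,-6.3788) (cross=-63.448)
ex = (C−B)/|BC| = (0.6520,-0.7582); ey = (0.7582,0.6520)
P = B + -2.21·ex + 2.63·ey = (2.1506,4.5940)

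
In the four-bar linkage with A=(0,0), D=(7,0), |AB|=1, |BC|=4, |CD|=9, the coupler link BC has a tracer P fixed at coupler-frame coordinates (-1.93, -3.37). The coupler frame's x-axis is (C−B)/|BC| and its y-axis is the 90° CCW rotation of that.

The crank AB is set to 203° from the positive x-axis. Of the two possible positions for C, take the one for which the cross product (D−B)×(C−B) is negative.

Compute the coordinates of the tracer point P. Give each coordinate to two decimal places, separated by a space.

A=(0,0), D=(7.00,0)
B = A + 1.00·(cos203°, sin203°) = (-0.9205, -0.3907)
|BD| = 7.9301
circle(B,4.00) ∩ circle(D,9.00): a=-0.1332, h=3.9978
  candidates: C₊=(-1.2505,3.5956) cross=31.703; C₋=(-0.8566,-4.3902) cross=-31.703
  mode - wants cross < 0 → take C=(-0.8566,-4.3902) (cross=-31.703)
ex = (C−B)/|BC| = (0.0160,-0.9999); ey = (0.9999,0.0160)
P = B + -1.93·ex + -3.37·ey = (-4.3209,1.4852)

-4.32 1.49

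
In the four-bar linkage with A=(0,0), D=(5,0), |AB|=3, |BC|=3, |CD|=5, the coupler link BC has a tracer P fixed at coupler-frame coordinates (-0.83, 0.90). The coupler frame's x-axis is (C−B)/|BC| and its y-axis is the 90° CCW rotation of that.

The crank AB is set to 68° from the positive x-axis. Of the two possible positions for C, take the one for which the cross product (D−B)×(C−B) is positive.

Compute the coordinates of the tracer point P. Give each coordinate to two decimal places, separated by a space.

-0.09 2.92

A=(0,0), D=(5.00,0)
B = A + 3.00·(cos68°, sin68°) = (1.1238, 2.7816)
|BD| = 4.7709
circle(B,3.00) ∩ circle(D,5.00): a=0.7086, h=2.9151
  candidates: C₊=(3.3991,4.7368) cross=13.908; C₋=(0.0000,0.0000) cross=-13.908
  mode + wants cross > 0 → take C=(3.3991,4.7368) (cross=13.908)
ex = (C−B)/|BC| = (0.7584,0.6517); ey = (-0.6517,0.7584)
P = B + -0.83·ex + 0.90·ey = (-0.0923,2.9232)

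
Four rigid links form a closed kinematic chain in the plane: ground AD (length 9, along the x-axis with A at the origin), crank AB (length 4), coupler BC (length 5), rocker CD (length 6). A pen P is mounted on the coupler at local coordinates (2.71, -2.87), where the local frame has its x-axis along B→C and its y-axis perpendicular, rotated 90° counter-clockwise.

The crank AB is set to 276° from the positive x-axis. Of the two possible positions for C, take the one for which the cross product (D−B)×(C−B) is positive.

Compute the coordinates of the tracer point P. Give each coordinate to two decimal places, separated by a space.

4.28 -3.15

A=(0,0), D=(9.00,0)
B = A + 4.00·(cos276°, sin276°) = (0.4181, -3.9781)
|BD| = 9.4591
circle(B,5.00) ∩ circle(D,6.00): a=4.1481, h=2.7917
  candidates: C₊=(3.0075,0.2992) cross=26.407; C₋=(5.3556,-4.7664) cross=-26.407
  mode + wants cross > 0 → take C=(3.0075,0.2992) (cross=26.407)
ex = (C−B)/|BC| = (0.5179,0.8555); ey = (-0.8555,0.5179)
P = B + 2.71·ex + -2.87·ey = (4.2767,-3.1461)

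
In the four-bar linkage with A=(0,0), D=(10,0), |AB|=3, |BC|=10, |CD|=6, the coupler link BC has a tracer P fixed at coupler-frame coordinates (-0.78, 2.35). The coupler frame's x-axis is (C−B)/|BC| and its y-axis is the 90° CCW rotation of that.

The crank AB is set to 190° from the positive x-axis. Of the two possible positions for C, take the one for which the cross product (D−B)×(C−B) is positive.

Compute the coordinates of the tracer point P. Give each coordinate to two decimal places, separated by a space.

A=(0,0), D=(10.00,0)
B = A + 3.00·(cos190°, sin190°) = (-2.9544, -0.5209)
|BD| = 12.9649
circle(B,10.00) ∩ circle(D,6.00): a=8.9507, h=4.4594
  candidates: C₊=(5.8098,4.2945) cross=57.815; C₋=(6.1682,-4.6171) cross=-57.815
  mode + wants cross > 0 → take C=(5.8098,4.2945) (cross=57.815)
ex = (C−B)/|BC| = (0.8764,0.4815); ey = (-0.4815,0.8764)
P = B + -0.78·ex + 2.35·ey = (-4.7697,1.1631)

-4.77 1.16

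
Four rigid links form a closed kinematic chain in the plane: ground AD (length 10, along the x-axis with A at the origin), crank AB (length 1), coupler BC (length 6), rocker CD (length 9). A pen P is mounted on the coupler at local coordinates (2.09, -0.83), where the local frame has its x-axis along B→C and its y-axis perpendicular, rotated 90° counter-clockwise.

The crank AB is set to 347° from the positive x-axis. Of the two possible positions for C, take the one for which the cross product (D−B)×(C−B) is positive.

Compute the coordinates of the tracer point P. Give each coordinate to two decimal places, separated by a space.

2.42 1.50

A=(0,0), D=(10.00,0)
B = A + 1.00·(cos347°, sin347°) = (0.9744, -0.2250)
|BD| = 9.0284
circle(B,6.00) ∩ circle(D,9.00): a=2.0221, h=5.6490
  candidates: C₊=(2.8551,5.4727) cross=51.002; C₋=(3.1366,-5.8218) cross=-51.002
  mode + wants cross > 0 → take C=(2.8551,5.4727) (cross=51.002)
ex = (C−B)/|BC| = (0.3135,0.9496); ey = (-0.9496,0.3135)
P = B + 2.09·ex + -0.83·ey = (2.4177,1.4996)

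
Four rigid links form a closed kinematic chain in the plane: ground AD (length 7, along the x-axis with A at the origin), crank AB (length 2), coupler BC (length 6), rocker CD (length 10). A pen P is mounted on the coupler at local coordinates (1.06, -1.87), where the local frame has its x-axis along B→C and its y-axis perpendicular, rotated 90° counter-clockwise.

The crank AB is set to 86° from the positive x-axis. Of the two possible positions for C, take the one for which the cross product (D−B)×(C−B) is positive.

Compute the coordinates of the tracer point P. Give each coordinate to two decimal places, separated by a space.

2.13 2.80

A=(0,0), D=(7.00,0)
B = A + 2.00·(cos86°, sin86°) = (0.1395, 1.9951)
|BD| = 7.1447
circle(B,6.00) ∩ circle(D,10.00): a=-0.9065, h=5.9311
  candidates: C₊=(0.9253,7.9434) cross=42.376; C₋=(-2.3872,-3.4469) cross=-42.376
  mode + wants cross > 0 → take C=(0.9253,7.9434) (cross=42.376)
ex = (C−B)/|BC| = (0.1310,0.9914); ey = (-0.9914,0.1310)
P = B + 1.06·ex + -1.87·ey = (2.1322,2.8011)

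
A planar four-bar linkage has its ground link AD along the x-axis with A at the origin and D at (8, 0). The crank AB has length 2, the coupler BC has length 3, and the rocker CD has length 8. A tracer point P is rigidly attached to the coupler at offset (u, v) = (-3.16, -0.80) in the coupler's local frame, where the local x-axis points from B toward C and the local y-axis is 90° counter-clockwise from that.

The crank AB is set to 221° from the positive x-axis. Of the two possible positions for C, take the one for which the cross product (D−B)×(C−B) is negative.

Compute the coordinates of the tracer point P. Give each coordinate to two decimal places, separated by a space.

A=(0,0), D=(8.00,0)
B = A + 2.00·(cos221°, sin221°) = (-1.5094, -1.3121)
|BD| = 9.5995
circle(B,3.00) ∩ circle(D,8.00): a=1.9350, h=2.2925
  candidates: C₊=(0.0941,1.2234) cross=22.007; C₋=(0.7208,-3.3186) cross=-22.007
  mode - wants cross < 0 → take C=(0.7208,-3.3186) (cross=-22.007)
ex = (C−B)/|BC| = (0.7434,-0.6688); ey = (0.6688,0.7434)
P = B + -3.16·ex + -0.80·ey = (-4.3937,0.2067)

-4.39 0.21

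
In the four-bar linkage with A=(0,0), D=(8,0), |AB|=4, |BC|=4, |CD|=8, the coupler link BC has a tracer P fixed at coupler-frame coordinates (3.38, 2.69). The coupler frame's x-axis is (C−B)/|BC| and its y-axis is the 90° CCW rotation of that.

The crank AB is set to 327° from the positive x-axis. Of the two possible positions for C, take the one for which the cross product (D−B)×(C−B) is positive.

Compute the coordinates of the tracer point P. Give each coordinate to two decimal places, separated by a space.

-0.95 -2.59

A=(0,0), D=(8.00,0)
B = A + 4.00·(cos327°, sin327°) = (3.3547, -2.1786)
|BD| = 5.1308
circle(B,4.00) ∩ circle(D,8.00): a=-2.1122, h=3.3968
  candidates: C₊=(0.0000,0.0000) cross=17.428; C₋=(2.8846,-6.1508) cross=-17.428
  mode + wants cross > 0 → take C=(0.0000,0.0000) (cross=17.428)
ex = (C−B)/|BC| = (-0.8387,0.5446); ey = (-0.5446,-0.8387)
P = B + 3.38·ex + 2.69·ey = (-0.9451,-2.5937)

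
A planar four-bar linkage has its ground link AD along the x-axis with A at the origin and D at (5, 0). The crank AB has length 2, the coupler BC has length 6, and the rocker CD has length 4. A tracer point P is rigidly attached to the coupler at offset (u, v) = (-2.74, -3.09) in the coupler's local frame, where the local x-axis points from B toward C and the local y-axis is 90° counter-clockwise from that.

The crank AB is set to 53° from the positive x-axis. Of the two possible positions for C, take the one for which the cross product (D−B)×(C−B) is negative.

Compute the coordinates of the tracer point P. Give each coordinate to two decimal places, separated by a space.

A=(0,0), D=(5.00,0)
B = A + 2.00·(cos53°, sin53°) = (1.2036, 1.5973)
|BD| = 4.1187
circle(B,6.00) ∩ circle(D,4.00): a=4.4873, h=3.9830
  candidates: C₊=(6.8844,3.5283) cross=16.405; C₋=(3.7951,-3.8142) cross=-16.405
  mode - wants cross < 0 → take C=(3.7951,-3.8142) (cross=-16.405)
ex = (C−B)/|BC| = (0.4319,-0.9019); ey = (0.9019,0.4319)
P = B + -2.74·ex + -3.09·ey = (-2.7667,2.7339)

-2.77 2.73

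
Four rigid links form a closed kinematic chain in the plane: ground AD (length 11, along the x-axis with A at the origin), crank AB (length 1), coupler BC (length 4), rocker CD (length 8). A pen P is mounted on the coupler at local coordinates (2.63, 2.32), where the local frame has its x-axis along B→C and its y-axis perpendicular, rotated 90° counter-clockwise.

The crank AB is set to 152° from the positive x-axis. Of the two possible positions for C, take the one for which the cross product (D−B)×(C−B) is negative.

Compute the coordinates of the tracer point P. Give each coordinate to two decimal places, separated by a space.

2.21 2.13

A=(0,0), D=(11.00,0)
B = A + 1.00·(cos152°, sin152°) = (-0.8829, 0.4695)
|BD| = 11.8922
circle(B,4.00) ∩ circle(D,8.00): a=3.9280, h=0.7556
  candidates: C₊=(3.0718,1.0694) cross=8.986; C₋=(3.0121,-0.4406) cross=-8.986
  mode - wants cross < 0 → take C=(3.0121,-0.4406) (cross=-8.986)
ex = (C−B)/|BC| = (0.9738,-0.2275); ey = (0.2275,0.9738)
P = B + 2.63·ex + 2.32·ey = (2.2059,2.1302)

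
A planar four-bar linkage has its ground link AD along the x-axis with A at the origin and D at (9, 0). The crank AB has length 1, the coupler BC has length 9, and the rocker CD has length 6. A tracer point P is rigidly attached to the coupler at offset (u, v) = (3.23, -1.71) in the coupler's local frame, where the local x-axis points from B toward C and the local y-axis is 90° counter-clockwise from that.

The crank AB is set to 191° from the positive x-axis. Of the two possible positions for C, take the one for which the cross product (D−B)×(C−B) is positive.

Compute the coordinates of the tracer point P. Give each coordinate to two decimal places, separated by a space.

A=(0,0), D=(9.00,0)
B = A + 1.00·(cos191°, sin191°) = (-0.9816, -0.1908)
|BD| = 9.9835
circle(B,9.00) ∩ circle(D,6.00): a=7.2455, h=5.3389
  candidates: C₊=(6.1605,5.2856) cross=53.300; C₋=(6.3645,-5.3902) cross=-53.300
  mode + wants cross > 0 → take C=(6.1605,5.2856) (cross=53.300)
ex = (C−B)/|BC| = (0.7936,0.6085); ey = (-0.6085,0.7936)
P = B + 3.23·ex + -1.71·ey = (2.6221,0.4176)

2.62 0.42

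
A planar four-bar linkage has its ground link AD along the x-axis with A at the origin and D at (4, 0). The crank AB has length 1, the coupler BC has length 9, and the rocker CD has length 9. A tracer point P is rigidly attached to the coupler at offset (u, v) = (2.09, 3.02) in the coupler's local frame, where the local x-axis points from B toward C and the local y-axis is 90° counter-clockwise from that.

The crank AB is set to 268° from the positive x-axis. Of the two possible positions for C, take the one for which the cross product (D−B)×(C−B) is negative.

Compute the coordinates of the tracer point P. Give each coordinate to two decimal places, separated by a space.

3.61 -1.47

A=(0,0), D=(4.00,0)
B = A + 1.00·(cos268°, sin268°) = (-0.0349, -0.9994)
|BD| = 4.1568
circle(B,9.00) ∩ circle(D,9.00): a=2.0784, h=8.7567
  candidates: C₊=(-0.1228,8.0002) cross=36.400; C₋=(4.0879,-8.9996) cross=-36.400
  mode - wants cross < 0 → take C=(4.0879,-8.9996) (cross=-36.400)
ex = (C−B)/|BC| = (0.4581,-0.8889); ey = (0.8889,0.4581)
P = B + 2.09·ex + 3.02·ey = (3.6070,-1.4738)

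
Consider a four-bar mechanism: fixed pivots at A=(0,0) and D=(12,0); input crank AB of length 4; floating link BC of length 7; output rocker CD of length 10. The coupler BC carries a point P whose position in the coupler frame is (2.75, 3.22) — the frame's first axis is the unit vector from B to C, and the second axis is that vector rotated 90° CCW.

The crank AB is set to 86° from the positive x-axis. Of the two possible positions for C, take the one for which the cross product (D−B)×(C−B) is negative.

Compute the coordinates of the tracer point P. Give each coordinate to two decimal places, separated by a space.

4.17 2.33

A=(0,0), D=(12.00,0)
B = A + 4.00·(cos86°, sin86°) = (0.2790, 3.9903)
|BD| = 12.3816
circle(B,7.00) ∩ circle(D,10.00): a=4.1313, h=5.6509
  candidates: C₊=(6.0110,8.0083) cross=69.967; C₋=(2.3687,-2.6905) cross=-69.967
  mode - wants cross < 0 → take C=(2.3687,-2.6905) (cross=-69.967)
ex = (C−B)/|BC| = (0.2985,-0.9544); ey = (0.9544,0.2985)
P = B + 2.75·ex + 3.22·ey = (4.1732,2.3269)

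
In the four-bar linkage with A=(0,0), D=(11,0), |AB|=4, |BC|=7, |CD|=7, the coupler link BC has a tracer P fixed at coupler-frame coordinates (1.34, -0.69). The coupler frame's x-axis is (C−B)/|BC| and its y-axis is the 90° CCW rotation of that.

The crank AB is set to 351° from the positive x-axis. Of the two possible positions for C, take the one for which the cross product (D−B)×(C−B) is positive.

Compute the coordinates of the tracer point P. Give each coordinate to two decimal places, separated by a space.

A=(0,0), D=(11.00,0)
B = A + 4.00·(cos351°, sin351°) = (3.9508, -0.6257)
|BD| = 7.0770
circle(B,7.00) ∩ circle(D,7.00): a=3.5385, h=6.0398
  candidates: C₊=(6.9413,5.7033) cross=42.743; C₋=(8.0094,-6.3290) cross=-42.743
  mode + wants cross > 0 → take C=(6.9413,5.7033) (cross=42.743)
ex = (C−B)/|BC| = (0.4272,0.9041); ey = (-0.9041,0.4272)
P = B + 1.34·ex + -0.69·ey = (5.1471,0.2910)

5.15 0.29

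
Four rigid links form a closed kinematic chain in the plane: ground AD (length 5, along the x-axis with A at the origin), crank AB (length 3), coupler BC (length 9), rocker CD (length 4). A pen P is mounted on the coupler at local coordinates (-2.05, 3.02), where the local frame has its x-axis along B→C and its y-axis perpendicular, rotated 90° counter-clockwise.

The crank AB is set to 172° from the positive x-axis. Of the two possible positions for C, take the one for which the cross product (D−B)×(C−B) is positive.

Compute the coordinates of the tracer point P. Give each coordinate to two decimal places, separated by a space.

-6.05 2.38

A=(0,0), D=(5.00,0)
B = A + 3.00·(cos172°, sin172°) = (-2.9708, 0.4175)
|BD| = 7.9817
circle(B,9.00) ∩ circle(D,4.00): a=8.0627, h=3.9992
  candidates: C₊=(5.2900,3.9895) cross=31.920; C₋=(4.8716,-3.9979) cross=-31.920
  mode + wants cross > 0 → take C=(5.2900,3.9895) (cross=31.920)
ex = (C−B)/|BC| = (0.9179,0.3969); ey = (-0.3969,0.9179)
P = B + -2.05·ex + 3.02·ey = (-6.0510,2.3759)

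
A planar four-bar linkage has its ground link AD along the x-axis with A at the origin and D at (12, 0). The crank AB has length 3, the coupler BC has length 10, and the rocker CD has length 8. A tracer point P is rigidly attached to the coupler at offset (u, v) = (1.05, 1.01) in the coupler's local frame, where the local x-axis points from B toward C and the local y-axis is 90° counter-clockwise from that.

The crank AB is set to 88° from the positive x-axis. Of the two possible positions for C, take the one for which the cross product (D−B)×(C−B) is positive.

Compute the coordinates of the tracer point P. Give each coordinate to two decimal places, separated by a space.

A=(0,0), D=(12.00,0)
B = A + 3.00·(cos88°, sin88°) = (0.1047, 2.9982)
|BD| = 12.2673
circle(B,10.00) ∩ circle(D,8.00): a=7.6010, h=6.4981
  candidates: C₊=(9.0633,7.4415) cross=79.714; C₋=(5.8870,-5.1606) cross=-79.714
  mode + wants cross > 0 → take C=(9.0633,7.4415) (cross=79.714)
ex = (C−B)/|BC| = (0.8959,0.4443); ey = (-0.4443,0.8959)
P = B + 1.05·ex + 1.01·ey = (0.5966,4.3695)

0.60 4.37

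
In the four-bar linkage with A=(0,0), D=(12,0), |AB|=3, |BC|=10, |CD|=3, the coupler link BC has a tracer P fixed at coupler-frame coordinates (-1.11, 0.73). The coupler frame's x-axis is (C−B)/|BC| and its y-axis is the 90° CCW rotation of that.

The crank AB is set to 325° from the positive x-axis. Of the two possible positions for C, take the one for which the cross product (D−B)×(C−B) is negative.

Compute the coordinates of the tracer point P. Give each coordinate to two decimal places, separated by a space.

A=(0,0), D=(12.00,0)
B = A + 3.00·(cos325°, sin325°) = (2.4575, -1.7207)
|BD| = 9.6964
circle(B,10.00) ∩ circle(D,3.00): a=9.5407, h=2.9960
  candidates: C₊=(11.3150,2.9208) cross=29.050; C₋=(12.3784,-2.9760) cross=-29.050
  mode - wants cross < 0 → take C=(12.3784,-2.9760) (cross=-29.050)
ex = (C−B)/|BC| = (0.9921,-0.1255); ey = (0.1255,0.9921)
P = B + -1.11·ex + 0.73·ey = (1.4479,-0.8572)

1.45 -0.86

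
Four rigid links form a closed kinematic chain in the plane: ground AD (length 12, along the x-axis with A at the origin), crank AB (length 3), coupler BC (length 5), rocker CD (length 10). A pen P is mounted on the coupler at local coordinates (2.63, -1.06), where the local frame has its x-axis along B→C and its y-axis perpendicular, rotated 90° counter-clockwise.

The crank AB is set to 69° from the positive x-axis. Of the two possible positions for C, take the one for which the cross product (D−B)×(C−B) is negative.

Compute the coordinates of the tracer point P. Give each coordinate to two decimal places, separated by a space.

0.64 -0.00

A=(0,0), D=(12.00,0)
B = A + 3.00·(cos69°, sin69°) = (1.0751, 2.8007)
|BD| = 11.2782
circle(B,5.00) ∩ circle(D,10.00): a=2.3141, h=4.4323
  candidates: C₊=(4.4174,6.5195) cross=49.988; C₋=(2.2160,-2.0673) cross=-49.988
  mode - wants cross < 0 → take C=(2.2160,-2.0673) (cross=-49.988)
ex = (C−B)/|BC| = (0.2282,-0.9736); ey = (0.9736,0.2282)
P = B + 2.63·ex + -1.06·ey = (0.6432,-0.0017)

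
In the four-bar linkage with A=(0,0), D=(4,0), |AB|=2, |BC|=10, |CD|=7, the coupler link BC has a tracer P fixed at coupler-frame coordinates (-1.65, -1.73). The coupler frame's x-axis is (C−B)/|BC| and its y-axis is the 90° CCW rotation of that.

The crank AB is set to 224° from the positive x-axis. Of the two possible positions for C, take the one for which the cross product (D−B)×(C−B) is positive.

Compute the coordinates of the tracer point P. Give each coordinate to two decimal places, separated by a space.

A=(0,0), D=(4.00,0)
B = A + 2.00·(cos224°, sin224°) = (-1.4387, -1.3893)
|BD| = 5.6133
circle(B,10.00) ∩ circle(D,7.00): a=7.3494, h=6.7813
  candidates: C₊=(4.0037,7.0000) cross=38.066; C₋=(7.3605,-6.1406) cross=-38.066
  mode + wants cross > 0 → take C=(4.0037,7.0000) (cross=38.066)
ex = (C−B)/|BC| = (0.5442,0.8389); ey = (-0.8389,0.5442)
P = B + -1.65·ex + -1.73·ey = (-0.8853,-3.7151)

-0.89 -3.72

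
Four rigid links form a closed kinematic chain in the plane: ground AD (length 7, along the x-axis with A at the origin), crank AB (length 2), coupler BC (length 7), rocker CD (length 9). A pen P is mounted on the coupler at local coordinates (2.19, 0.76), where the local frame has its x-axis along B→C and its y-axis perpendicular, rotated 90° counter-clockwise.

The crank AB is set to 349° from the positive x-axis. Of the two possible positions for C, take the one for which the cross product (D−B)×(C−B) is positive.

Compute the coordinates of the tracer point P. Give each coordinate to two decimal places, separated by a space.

0.85 1.65

A=(0,0), D=(7.00,0)
B = A + 2.00·(cos349°, sin349°) = (1.9633, -0.3816)
|BD| = 5.0512
circle(B,7.00) ∩ circle(D,9.00): a=-0.6420, h=6.9705
  candidates: C₊=(0.7965,6.5205) cross=35.209; C₋=(1.8497,-7.3807) cross=-35.209
  mode + wants cross > 0 → take C=(0.7965,6.5205) (cross=35.209)
ex = (C−B)/|BC| = (-0.1667,0.9860); ey = (-0.9860,-0.1667)
P = B + 2.19·ex + 0.76·ey = (0.8489,1.6511)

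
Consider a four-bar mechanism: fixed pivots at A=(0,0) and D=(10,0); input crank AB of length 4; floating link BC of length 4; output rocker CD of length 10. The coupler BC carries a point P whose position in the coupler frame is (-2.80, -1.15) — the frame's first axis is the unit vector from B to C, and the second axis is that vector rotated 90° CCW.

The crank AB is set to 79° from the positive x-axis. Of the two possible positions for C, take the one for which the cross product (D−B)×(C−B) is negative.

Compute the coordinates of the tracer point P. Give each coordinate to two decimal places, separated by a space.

0.17 6.89

A=(0,0), D=(10.00,0)
B = A + 4.00·(cos79°, sin79°) = (0.7632, 3.9265)
|BD| = 10.0367
circle(B,4.00) ∩ circle(D,10.00): a=0.8337, h=3.9122
  candidates: C₊=(3.0610,7.2007) cross=39.265; C₋=(0.0000,0.0000) cross=-39.265
  mode - wants cross < 0 → take C=(0.0000,0.0000) (cross=-39.265)
ex = (C−B)/|BC| = (-0.1908,-0.9816); ey = (0.9816,-0.1908)
P = B + -2.80·ex + -1.15·ey = (0.1686,6.8945)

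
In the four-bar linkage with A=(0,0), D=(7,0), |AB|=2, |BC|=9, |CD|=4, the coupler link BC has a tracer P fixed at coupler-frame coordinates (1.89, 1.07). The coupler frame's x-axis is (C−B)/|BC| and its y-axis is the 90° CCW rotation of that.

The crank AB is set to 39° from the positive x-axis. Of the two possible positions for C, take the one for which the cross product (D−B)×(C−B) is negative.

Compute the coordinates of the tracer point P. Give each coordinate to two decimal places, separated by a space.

A=(0,0), D=(7.00,0)
B = A + 2.00·(cos39°, sin39°) = (1.5543, 1.2586)
|BD| = 5.5893
circle(B,9.00) ∩ circle(D,4.00): a=8.6093, h=2.6228
  candidates: C₊=(10.5331,1.8754) cross=14.660; C₋=(9.3519,-3.2355) cross=-14.660
  mode - wants cross < 0 → take C=(9.3519,-3.2355) (cross=-14.660)
ex = (C−B)/|BC| = (0.8664,-0.4994); ey = (0.4994,0.8664)
P = B + 1.89·ex + 1.07·ey = (3.7261,1.2419)

3.73 1.24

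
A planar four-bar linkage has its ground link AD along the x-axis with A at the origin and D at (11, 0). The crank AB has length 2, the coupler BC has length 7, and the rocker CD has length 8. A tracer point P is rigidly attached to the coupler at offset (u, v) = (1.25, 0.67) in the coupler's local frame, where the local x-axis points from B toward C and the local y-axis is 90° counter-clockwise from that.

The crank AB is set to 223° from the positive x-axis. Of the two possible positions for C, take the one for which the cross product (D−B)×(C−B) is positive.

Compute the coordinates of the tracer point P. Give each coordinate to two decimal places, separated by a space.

A=(0,0), D=(11.00,0)
B = A + 2.00·(cos223°, sin223°) = (-1.4627, -1.3640)
|BD| = 12.5371
circle(B,7.00) ∩ circle(D,8.00): a=5.6703, h=4.1045
  candidates: C₊=(3.7274,3.3331) cross=51.459; C₋=(4.6205,-4.8273) cross=-51.459
  mode + wants cross > 0 → take C=(3.7274,3.3331) (cross=51.459)
ex = (C−B)/|BC| = (0.7414,0.6710); ey = (-0.6710,0.7414)
P = B + 1.25·ex + 0.67·ey = (-0.9855,-0.0285)

-0.99 -0.03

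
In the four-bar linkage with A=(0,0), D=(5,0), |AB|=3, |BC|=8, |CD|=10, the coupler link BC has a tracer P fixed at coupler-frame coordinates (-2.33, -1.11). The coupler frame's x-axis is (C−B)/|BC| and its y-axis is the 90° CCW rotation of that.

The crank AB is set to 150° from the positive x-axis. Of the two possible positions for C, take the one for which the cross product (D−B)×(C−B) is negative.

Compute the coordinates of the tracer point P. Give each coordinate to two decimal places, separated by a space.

-3.71 3.83

A=(0,0), D=(5.00,0)
B = A + 3.00·(cos150°, sin150°) = (-2.5981, 1.5000)
|BD| = 7.7447
circle(B,8.00) ∩ circle(D,10.00): a=1.5482, h=7.8488
  candidates: C₊=(0.4410,8.9003) cross=60.787; C₋=(-2.5993,-6.5000) cross=-60.787
  mode - wants cross < 0 → take C=(-2.5993,-6.5000) (cross=-60.787)
ex = (C−B)/|BC| = (-0.0002,-1.0000); ey = (1.0000,-0.0002)
P = B + -2.33·ex + -1.11·ey = (-3.7077,3.8302)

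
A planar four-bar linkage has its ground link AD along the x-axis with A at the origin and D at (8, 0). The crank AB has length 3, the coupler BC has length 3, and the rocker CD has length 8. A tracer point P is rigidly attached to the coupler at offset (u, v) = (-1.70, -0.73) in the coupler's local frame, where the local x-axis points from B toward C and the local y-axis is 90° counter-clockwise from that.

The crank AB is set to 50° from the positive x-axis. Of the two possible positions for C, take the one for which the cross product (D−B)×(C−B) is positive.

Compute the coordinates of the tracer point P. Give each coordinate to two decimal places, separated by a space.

A=(0,0), D=(8.00,0)
B = A + 3.00·(cos50°, sin50°) = (1.9284, 2.2981)
|BD| = 6.4920
circle(B,3.00) ∩ circle(D,8.00): a=-0.9900, h=2.8320
  candidates: C₊=(2.0050,5.2972) cross=18.385; C₋=(0.0000,0.0000) cross=-18.385
  mode + wants cross > 0 → take C=(2.0050,5.2972) (cross=18.385)
ex = (C−B)/|BC| = (0.0255,0.9997); ey = (-0.9997,0.0255)
P = B + -1.70·ex + -0.73·ey = (2.6147,0.5800)

2.61 0.58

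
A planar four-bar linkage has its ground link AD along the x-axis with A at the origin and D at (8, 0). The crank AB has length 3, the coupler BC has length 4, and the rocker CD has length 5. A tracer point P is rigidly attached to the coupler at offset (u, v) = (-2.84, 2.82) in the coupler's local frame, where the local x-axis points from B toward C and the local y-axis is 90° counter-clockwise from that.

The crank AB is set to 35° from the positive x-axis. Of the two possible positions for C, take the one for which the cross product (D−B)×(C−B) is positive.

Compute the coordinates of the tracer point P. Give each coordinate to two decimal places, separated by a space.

A=(0,0), D=(8.00,0)
B = A + 3.00·(cos35°, sin35°) = (2.4575, 1.7207)
|BD| = 5.8035
circle(B,4.00) ∩ circle(D,5.00): a=2.1264, h=3.3880
  candidates: C₊=(5.4927,4.3259) cross=19.662; C₋=(3.4837,-2.1454) cross=-19.662
  mode + wants cross > 0 → take C=(5.4927,4.3259) (cross=19.662)
ex = (C−B)/|BC| = (0.7588,0.6513); ey = (-0.6513,0.7588)
P = B + -2.84·ex + 2.82·ey = (-1.5343,2.0109)

-1.53 2.01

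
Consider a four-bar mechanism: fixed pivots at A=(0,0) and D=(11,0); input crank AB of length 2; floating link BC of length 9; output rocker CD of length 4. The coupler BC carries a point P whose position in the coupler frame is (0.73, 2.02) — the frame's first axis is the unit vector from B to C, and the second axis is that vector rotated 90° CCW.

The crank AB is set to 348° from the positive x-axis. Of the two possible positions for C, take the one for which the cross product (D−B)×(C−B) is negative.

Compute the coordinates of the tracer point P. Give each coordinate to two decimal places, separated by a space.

A=(0,0), D=(11.00,0)
B = A + 2.00·(cos348°, sin348°) = (1.9563, -0.4158)
|BD| = 9.0533
circle(B,9.00) ∩ circle(D,4.00): a=8.1165, h=3.8888
  candidates: C₊=(9.8856,3.8416) cross=35.206; C₋=(10.2428,-3.9277) cross=-35.206
  mode - wants cross < 0 → take C=(10.2428,-3.9277) (cross=-35.206)
ex = (C−B)/|BC| = (0.9207,-0.3902); ey = (0.3902,0.9207)
P = B + 0.73·ex + 2.02·ey = (3.4166,1.1592)

3.42 1.16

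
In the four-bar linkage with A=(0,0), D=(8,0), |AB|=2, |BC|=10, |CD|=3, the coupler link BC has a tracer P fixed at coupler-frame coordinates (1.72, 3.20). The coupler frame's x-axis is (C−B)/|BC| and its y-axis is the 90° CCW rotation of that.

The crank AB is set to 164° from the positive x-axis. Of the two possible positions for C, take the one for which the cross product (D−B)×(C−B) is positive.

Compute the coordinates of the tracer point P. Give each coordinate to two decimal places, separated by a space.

A=(0,0), D=(8.00,0)
B = A + 2.00·(cos164°, sin164°) = (-1.9225, 0.5513)
|BD| = 9.9378
circle(B,10.00) ∩ circle(D,3.00): a=9.5474, h=2.9745
  candidates: C₊=(7.7752,2.9916) cross=29.560; C₋=(7.4452,-2.9482) cross=-29.560
  mode + wants cross > 0 → take C=(7.7752,2.9916) (cross=29.560)
ex = (C−B)/|BC| = (0.9698,0.2440); ey = (-0.2440,0.9698)
P = B + 1.72·ex + 3.20·ey = (-1.0354,4.0743)

-1.04 4.07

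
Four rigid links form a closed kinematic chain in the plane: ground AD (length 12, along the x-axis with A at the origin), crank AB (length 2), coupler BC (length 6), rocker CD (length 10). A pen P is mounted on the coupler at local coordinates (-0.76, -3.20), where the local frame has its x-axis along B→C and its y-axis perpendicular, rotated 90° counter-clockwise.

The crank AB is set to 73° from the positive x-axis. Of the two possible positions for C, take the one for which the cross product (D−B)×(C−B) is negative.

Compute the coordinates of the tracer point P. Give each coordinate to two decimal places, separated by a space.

-2.68 1.49

A=(0,0), D=(12.00,0)
B = A + 2.00·(cos73°, sin73°) = (0.5847, 1.9126)
|BD| = 11.5744
circle(B,6.00) ∩ circle(D,10.00): a=3.0225, h=5.1831
  candidates: C₊=(4.4221,6.5250) cross=59.991; C₋=(2.7092,-3.6987) cross=-59.991
  mode - wants cross < 0 → take C=(2.7092,-3.6987) (cross=-59.991)
ex = (C−B)/|BC| = (0.3541,-0.9352); ey = (0.9352,0.3541)
P = B + -0.76·ex + -3.20·ey = (-2.6771,1.4904)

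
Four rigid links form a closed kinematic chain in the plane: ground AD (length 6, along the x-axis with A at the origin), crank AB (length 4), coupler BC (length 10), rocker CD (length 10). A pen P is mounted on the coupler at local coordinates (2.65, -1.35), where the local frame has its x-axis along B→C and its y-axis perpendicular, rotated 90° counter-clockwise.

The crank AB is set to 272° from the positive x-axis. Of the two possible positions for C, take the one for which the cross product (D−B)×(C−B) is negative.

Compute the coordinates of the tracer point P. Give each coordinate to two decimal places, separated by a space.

A=(0,0), D=(6.00,0)
B = A + 4.00·(cos272°, sin272°) = (0.1396, -3.9976)
|BD| = 7.0940
circle(B,10.00) ∩ circle(D,10.00): a=3.5470, h=9.3498
  candidates: C₊=(-2.1989,5.7252) cross=66.327; C₋=(8.3385,-9.7227) cross=-66.327
  mode - wants cross < 0 → take C=(8.3385,-9.7227) (cross=-66.327)
ex = (C−B)/|BC| = (0.8199,-0.5725); ey = (0.5725,0.8199)
P = B + 2.65·ex + -1.35·ey = (1.5394,-6.6216)

1.54 -6.62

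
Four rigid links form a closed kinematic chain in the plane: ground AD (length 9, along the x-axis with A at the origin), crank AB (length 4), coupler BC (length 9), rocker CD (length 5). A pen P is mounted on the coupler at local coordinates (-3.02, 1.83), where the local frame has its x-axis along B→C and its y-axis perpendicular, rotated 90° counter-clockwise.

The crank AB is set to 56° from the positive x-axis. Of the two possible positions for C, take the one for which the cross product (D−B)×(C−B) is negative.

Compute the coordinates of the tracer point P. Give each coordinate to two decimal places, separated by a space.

A=(0,0), D=(9.00,0)
B = A + 4.00·(cos56°, sin56°) = (2.2368, 3.3162)
|BD| = 7.5325
circle(B,9.00) ∩ circle(D,5.00): a=7.4835, h=4.9998
  candidates: C₊=(11.1571,4.5107) cross=37.661; C₋=(6.7549,-4.4676) cross=-37.661
  mode - wants cross < 0 → take C=(6.7549,-4.4676) (cross=-37.661)
ex = (C−B)/|BC| = (0.5020,-0.8649); ey = (0.8649,0.5020)
P = B + -3.02·ex + 1.83·ey = (2.3034,6.8467)

2.30 6.85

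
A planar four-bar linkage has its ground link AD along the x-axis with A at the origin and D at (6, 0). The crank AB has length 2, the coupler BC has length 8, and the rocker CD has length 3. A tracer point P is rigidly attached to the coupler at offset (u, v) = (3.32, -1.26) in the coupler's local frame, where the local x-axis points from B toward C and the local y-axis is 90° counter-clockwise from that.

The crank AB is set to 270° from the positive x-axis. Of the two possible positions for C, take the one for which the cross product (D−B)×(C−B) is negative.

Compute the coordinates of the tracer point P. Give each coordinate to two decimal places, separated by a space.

A=(0,0), D=(6.00,0)
B = A + 2.00·(cos270°, sin270°) = (-0.0000, -2.0000)
|BD| = 6.3246
circle(B,8.00) ∩ circle(D,3.00): a=7.5104, h=2.7557
  candidates: C₊=(6.2536,2.9893) cross=17.428; C₋=(7.9964,-2.2393) cross=-17.428
  mode - wants cross < 0 → take C=(7.9964,-2.2393) (cross=-17.428)
ex = (C−B)/|BC| = (0.9996,-0.0299); ey = (0.0299,0.9996)
P = B + 3.32·ex + -1.26·ey = (3.2808,-3.3587)

3.28 -3.36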